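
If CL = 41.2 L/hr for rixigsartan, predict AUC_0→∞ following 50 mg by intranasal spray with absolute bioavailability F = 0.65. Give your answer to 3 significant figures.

AUC = 0.789 mg/L·hr

AUC_0→∞ = F × Dose / CL
        = 0.65 × 50 / 41.2 = 0.788835 mg/L·hr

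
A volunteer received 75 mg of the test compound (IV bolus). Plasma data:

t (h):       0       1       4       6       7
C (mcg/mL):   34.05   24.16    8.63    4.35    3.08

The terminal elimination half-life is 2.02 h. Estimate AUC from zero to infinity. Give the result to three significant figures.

AUC = 104 mcg/mL·h

Trapezoidal AUC_0→7:
  [0→1]: (34.05+24.16)/2 × 1 = 29.105
  [1→4]: (24.16+8.63)/2 × 3 = 49.185
  [4→6]: (8.63+4.35)/2 × 2 = 12.98
  [6→7]: (4.35+3.08)/2 × 1 = 3.715
  Sum = 94.985 mcg/mL·h
k_e = ln2 / t½ = 0.693147 / 2.02 = 0.3431 h^-1
Extrapolated tail: C_last / k_e = 3.08 / 0.3431 = 8.977
AUC_0→∞ = 94.985 + 8.977 = 103.962 mcg/mL·h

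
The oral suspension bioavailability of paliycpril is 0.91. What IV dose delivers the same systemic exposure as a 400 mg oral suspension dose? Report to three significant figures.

Systemic exposure from an extravascular dose = F × D_ev, so the equivalent IV dose is F × D_ev.
D_iv = F × D_ev = 0.91 × 400 = 364 mg

D_iv = 364 mg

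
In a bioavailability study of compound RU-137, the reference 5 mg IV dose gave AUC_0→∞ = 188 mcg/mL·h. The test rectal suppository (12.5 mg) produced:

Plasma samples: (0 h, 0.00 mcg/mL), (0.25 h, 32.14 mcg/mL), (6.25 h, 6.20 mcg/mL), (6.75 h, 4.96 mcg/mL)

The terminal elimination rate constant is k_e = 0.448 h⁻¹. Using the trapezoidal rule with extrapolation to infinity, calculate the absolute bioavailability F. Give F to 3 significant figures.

Trapezoidal AUC_0→6.75 (rectal suppository):
  [0→0.25]: (0.00+32.14)/2 × 0.25 = 4.0175
  [0.25→6.25]: (32.14+6.20)/2 × 6 = 115.02
  [6.25→6.75]: (6.20+4.96)/2 × 0.5 = 2.79
  Sum = 121.8275 mcg/mL·h
Tail: C_last/k_e = 4.96/0.448 = 11.071
AUC_0→∞ (rectal suppository) = 121.8275 + 11.071 = 132.8985 mcg/mL·h
F = (AUC_ev/D_ev)/(AUC_iv/D_iv) = (132.8985/12.5)/(188/5) = 10.63188/37.6 = 0.2828

F = 0.283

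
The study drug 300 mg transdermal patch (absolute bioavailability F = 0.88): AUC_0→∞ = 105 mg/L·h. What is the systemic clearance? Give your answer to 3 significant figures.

CL = F × Dose / AUC_0→∞
   = 0.88 × 300 / 105 = 2.51429 L/h

CL = 2.51 L/h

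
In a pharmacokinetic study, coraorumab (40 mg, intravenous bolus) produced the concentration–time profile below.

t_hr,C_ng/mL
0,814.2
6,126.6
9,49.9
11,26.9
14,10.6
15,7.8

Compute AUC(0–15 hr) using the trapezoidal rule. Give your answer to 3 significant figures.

AUC = 3230 ng/mL·hr

Trapezoidal AUC_0→15:
  [0→6]: (814.2+126.6)/2 × 6 = 2822.4
  [6→9]: (126.6+49.9)/2 × 3 = 264.75
  [9→11]: (49.9+26.9)/2 × 2 = 76.8
  [11→14]: (26.9+10.6)/2 × 3 = 56.25
  [14→15]: (10.6+7.8)/2 × 1 = 9.2
  Sum = 3229.4 ng/mL·hr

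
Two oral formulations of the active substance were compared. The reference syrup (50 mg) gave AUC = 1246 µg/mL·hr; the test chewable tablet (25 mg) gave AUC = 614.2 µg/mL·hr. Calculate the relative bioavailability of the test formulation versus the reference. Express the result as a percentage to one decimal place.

F_rel = 98.6%

F_rel = (AUC_test/D_test) / (AUC_ref/D_ref)
      = (614.2/25) / (1246/50)
      = 24.568 / 24.92 = 0.9859 = 98.59%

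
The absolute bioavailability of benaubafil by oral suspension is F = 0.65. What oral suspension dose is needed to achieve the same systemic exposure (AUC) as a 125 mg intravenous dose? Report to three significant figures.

For equal systemic exposure: F × D_ev = D_iv
D_ev = D_iv / F = 125 / 0.65 = 192.308 mg

D_oral = 192 mg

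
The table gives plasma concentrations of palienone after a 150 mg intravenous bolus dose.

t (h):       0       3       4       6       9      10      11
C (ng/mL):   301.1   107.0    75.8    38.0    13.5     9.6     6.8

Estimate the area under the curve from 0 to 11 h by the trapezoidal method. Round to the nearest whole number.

Trapezoidal AUC_0→11:
  [0→3]: (301.1+107.0)/2 × 3 = 612.15
  [3→4]: (107.0+75.8)/2 × 1 = 91.4
  [4→6]: (75.8+38.0)/2 × 2 = 113.8
  [6→9]: (38.0+13.5)/2 × 3 = 77.25
  [9→10]: (13.5+9.6)/2 × 1 = 11.55
  [10→11]: (9.6+6.8)/2 × 1 = 8.2
  Sum = 914.35 ng/mL·h

AUC = 914 ng/mL·h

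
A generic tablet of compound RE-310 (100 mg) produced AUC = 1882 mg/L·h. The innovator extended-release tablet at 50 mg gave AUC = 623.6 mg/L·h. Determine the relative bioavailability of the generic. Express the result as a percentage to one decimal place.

F_rel = (AUC_test/D_test) / (AUC_ref/D_ref)
      = (1882/100) / (623.6/50)
      = 18.82 / 12.472 = 1.5090 = 150.90%

F_rel = 150.9%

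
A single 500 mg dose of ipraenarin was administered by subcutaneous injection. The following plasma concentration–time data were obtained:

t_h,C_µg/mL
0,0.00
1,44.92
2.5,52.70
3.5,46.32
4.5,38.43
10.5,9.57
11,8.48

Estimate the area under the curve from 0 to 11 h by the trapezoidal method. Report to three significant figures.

AUC = 336 µg/mL·h

Trapezoidal AUC_0→11:
  [0→1]: (0.00+44.92)/2 × 1 = 22.46
  [1→2.5]: (44.92+52.70)/2 × 1.5 = 73.215
  [2.5→3.5]: (52.70+46.32)/2 × 1 = 49.51
  [3.5→4.5]: (46.32+38.43)/2 × 1 = 42.375
  [4.5→10.5]: (38.43+9.57)/2 × 6 = 144.0
  [10.5→11]: (9.57+8.48)/2 × 0.5 = 4.5125
  Sum = 336.0725 µg/mL·h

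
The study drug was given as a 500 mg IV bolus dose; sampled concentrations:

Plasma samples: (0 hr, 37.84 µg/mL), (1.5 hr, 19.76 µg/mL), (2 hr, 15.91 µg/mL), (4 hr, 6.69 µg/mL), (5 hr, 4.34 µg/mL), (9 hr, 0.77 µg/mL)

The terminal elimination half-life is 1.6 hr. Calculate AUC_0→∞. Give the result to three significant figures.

Trapezoidal AUC_0→9:
  [0→1.5]: (37.84+19.76)/2 × 1.5 = 43.2
  [1.5→2]: (19.76+15.91)/2 × 0.5 = 8.9175
  [2→4]: (15.91+6.69)/2 × 2 = 22.6
  [4→5]: (6.69+4.34)/2 × 1 = 5.515
  [5→9]: (4.34+0.77)/2 × 4 = 10.22
  Sum = 90.4525 µg/mL·hr
k_e = ln2 / t½ = 0.693147 / 1.6 = 0.4332 hr^-1
Extrapolated tail: C_last / k_e = 0.77 / 0.4332 = 1.777
AUC_0→∞ = 90.4525 + 1.777 = 92.2295 µg/mL·hr

AUC = 92.2 µg/mL·hr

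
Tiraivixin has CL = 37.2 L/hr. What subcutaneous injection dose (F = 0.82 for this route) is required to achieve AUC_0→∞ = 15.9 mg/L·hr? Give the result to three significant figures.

Dose = 721 mg

Dose = CL × AUC_0→∞ / F
     = 37.2 × 15.9 / 0.82 = 721.317 mg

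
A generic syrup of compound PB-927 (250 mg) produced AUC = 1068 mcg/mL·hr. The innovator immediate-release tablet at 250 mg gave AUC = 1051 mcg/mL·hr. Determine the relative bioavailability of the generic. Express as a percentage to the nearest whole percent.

F_rel = 102%

F_rel = (AUC_test/D_test) / (AUC_ref/D_ref)
      = (1068/250) / (1051/250)
      = 4.272 / 4.204 = 1.0162 = 101.62%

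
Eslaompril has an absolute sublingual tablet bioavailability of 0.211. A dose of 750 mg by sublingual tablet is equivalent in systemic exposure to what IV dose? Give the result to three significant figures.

Systemic exposure from an extravascular dose = F × D_ev, so the equivalent IV dose is F × D_ev.
D_iv = F × D_ev = 0.211 × 750 = 158.25 mg

D_iv = 158 mg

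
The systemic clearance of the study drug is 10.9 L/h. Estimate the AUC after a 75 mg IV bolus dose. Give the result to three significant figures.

AUC = 6.88 mg/L·h

AUC_0→∞ = Dose_iv / CL
        = 75 / 10.9 = 6.88073 mg/L·h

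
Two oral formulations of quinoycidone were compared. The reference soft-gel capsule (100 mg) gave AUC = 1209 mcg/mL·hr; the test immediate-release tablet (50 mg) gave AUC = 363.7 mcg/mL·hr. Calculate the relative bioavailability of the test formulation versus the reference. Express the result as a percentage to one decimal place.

F_rel = 60.2%

F_rel = (AUC_test/D_test) / (AUC_ref/D_ref)
      = (363.7/50) / (1209/100)
      = 7.274 / 12.09 = 0.6017 = 60.17%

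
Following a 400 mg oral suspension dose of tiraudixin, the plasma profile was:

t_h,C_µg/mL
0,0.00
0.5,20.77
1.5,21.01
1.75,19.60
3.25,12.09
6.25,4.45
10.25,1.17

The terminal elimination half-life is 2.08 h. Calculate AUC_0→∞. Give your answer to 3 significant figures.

AUC = 94.5 µg/mL·h

Trapezoidal AUC_0→10.25:
  [0→0.5]: (0.00+20.77)/2 × 0.5 = 5.1925
  [0.5→1.5]: (20.77+21.01)/2 × 1 = 20.89
  [1.5→1.75]: (21.01+19.60)/2 × 0.25 = 5.07625
  [1.75→3.25]: (19.60+12.09)/2 × 1.5 = 23.7675
  [3.25→6.25]: (12.09+4.45)/2 × 3 = 24.81
  [6.25→10.25]: (4.45+1.17)/2 × 4 = 11.24
  Sum = 90.97625 µg/mL·h
k_e = ln2 / t½ = 0.693147 / 2.08 = 0.3332 h^-1
Extrapolated tail: C_last / k_e = 1.17 / 0.3332 = 3.511
AUC_0→∞ = 90.97625 + 3.511 = 94.48725 µg/mL·h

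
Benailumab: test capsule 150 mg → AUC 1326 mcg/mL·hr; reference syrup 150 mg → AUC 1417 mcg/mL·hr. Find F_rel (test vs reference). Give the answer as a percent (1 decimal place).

F_rel = 93.6%

F_rel = (AUC_test/D_test) / (AUC_ref/D_ref)
      = (1326/150) / (1417/150)
      = 8.84 / 9.44667 = 0.9358 = 93.58%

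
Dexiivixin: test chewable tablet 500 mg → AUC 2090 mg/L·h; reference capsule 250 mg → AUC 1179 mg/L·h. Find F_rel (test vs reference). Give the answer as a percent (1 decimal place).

F_rel = 88.6%

F_rel = (AUC_test/D_test) / (AUC_ref/D_ref)
      = (2090/500) / (1179/250)
      = 4.18 / 4.716 = 0.8863 = 88.63%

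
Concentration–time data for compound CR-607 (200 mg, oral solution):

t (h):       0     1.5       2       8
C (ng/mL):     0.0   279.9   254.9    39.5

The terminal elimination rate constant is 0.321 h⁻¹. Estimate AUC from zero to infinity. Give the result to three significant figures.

Trapezoidal AUC_0→8:
  [0→1.5]: (0.0+279.9)/2 × 1.5 = 209.925
  [1.5→2]: (279.9+254.9)/2 × 0.5 = 133.7
  [2→8]: (254.9+39.5)/2 × 6 = 883.2
  Sum = 1226.825 ng/mL·h
Extrapolated tail: C_last / k_e = 39.5 / 0.321 = 123.053
AUC_0→∞ = 1226.825 + 123.053 = 1349.878 ng/mL·h

AUC = 1350 ng/mL·h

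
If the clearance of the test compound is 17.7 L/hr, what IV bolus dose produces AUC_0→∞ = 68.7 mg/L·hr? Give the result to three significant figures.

Dose = 1220 mg

Dose_iv = CL × AUC_0→∞
     = 17.7 × 68.7 = 1215.99 mg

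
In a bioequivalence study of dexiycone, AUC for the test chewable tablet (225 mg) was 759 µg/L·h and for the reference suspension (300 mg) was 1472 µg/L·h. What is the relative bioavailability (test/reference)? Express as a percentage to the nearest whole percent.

F_rel = (AUC_test/D_test) / (AUC_ref/D_ref)
      = (759/225) / (1472/300)
      = 3.37333 / 4.90667 = 0.6875 = 68.75%

F_rel = 69%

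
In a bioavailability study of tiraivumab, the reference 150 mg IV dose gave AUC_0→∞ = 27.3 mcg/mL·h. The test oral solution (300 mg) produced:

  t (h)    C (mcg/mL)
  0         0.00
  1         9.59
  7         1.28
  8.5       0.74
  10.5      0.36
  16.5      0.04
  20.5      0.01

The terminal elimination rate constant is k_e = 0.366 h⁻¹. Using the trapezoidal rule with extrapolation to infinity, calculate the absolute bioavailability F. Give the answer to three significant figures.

Trapezoidal AUC_0→20.5 (oral solution):
  [0→1]: (0.00+9.59)/2 × 1 = 4.795
  [1→7]: (9.59+1.28)/2 × 6 = 32.61
  [7→8.5]: (1.28+0.74)/2 × 1.5 = 1.515
  [8.5→10.5]: (0.74+0.36)/2 × 2 = 1.1
  [10.5→16.5]: (0.36+0.04)/2 × 6 = 1.2
  [16.5→20.5]: (0.04+0.01)/2 × 4 = 0.1
  Sum = 41.32 mcg/mL·h
Tail: C_last/k_e = 0.01/0.366 = 0.027
AUC_0→∞ (oral solution) = 41.32 + 0.027 = 41.347 mcg/mL·h
F = (AUC_ev/D_ev)/(AUC_iv/D_iv) = (41.347/300)/(27.3/150) = 0.137823/0.182 = 0.7573

F = 0.757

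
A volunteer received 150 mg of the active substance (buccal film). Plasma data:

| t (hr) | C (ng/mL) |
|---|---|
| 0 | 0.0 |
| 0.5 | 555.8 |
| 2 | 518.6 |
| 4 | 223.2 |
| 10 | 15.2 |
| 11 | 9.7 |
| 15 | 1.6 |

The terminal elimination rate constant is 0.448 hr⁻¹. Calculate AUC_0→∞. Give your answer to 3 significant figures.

Trapezoidal AUC_0→15:
  [0→0.5]: (0.0+555.8)/2 × 0.5 = 138.95
  [0.5→2]: (555.8+518.6)/2 × 1.5 = 805.8
  [2→4]: (518.6+223.2)/2 × 2 = 741.8
  [4→10]: (223.2+15.2)/2 × 6 = 715.2
  [10→11]: (15.2+9.7)/2 × 1 = 12.45
  [11→15]: (9.7+1.6)/2 × 4 = 22.6
  Sum = 2436.8 ng/mL·hr
Extrapolated tail: C_last / k_e = 1.6 / 0.448 = 3.571
AUC_0→∞ = 2436.8 + 3.571 = 2440.371 ng/mL·hr

AUC = 2440 ng/mL·hr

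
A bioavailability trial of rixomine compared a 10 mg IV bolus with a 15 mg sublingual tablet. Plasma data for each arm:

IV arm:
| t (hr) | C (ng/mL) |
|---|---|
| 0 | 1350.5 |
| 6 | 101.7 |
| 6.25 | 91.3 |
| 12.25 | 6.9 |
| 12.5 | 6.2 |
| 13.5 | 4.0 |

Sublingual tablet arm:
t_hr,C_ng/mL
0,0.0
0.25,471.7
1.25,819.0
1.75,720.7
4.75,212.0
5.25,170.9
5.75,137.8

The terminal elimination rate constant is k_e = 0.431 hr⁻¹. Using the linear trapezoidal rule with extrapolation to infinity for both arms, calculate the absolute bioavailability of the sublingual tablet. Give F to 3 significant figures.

Trapezoidal AUC_0→13.5 (IV):
  [0→6]: (1350.5+101.7)/2 × 6 = 4356.6
  [6→6.25]: (101.7+91.3)/2 × 0.25 = 24.125
  [6.25→12.25]: (91.3+6.9)/2 × 6 = 294.6
  [12.25→12.5]: (6.9+6.2)/2 × 0.25 = 1.6375
  [12.5→13.5]: (6.2+4.0)/2 × 1 = 5.1
  Sum = 4682.0625 ng/mL·hr
IV tail: 4.0/0.431 = 9.281; AUC_iv,0→∞ = 4682.0625 + 9.281 = 4691.3435 ng/mL·hr
Trapezoidal AUC_0→5.75 (sublingual tablet):
  [0→0.25]: (0.0+471.7)/2 × 0.25 = 58.9625
  [0.25→1.25]: (471.7+819.0)/2 × 1 = 645.35
  [1.25→1.75]: (819.0+720.7)/2 × 0.5 = 384.925
  [1.75→4.75]: (720.7+212.0)/2 × 3 = 1399.05
  [4.75→5.25]: (212.0+170.9)/2 × 0.5 = 95.725
  [5.25→5.75]: (170.9+137.8)/2 × 0.5 = 77.175
  Sum = 2661.1875 ng/mL·hr
sublingual tablet tail: 137.8/0.431 = 319.722; AUC_ev,0→∞ = 2661.1875 + 319.722 = 2980.9095 ng/mL·hr
F = (AUC_ev/D_ev)/(AUC_iv/D_iv) = (2980.9095/15)/(4691.3435/10) = 198.7273/469.13435 = 0.4236

F = 0.424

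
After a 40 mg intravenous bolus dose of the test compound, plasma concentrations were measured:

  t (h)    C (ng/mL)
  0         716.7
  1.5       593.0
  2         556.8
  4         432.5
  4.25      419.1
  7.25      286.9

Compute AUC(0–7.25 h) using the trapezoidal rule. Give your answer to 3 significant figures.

AUC = 3420 ng/mL·h

Trapezoidal AUC_0→7.25:
  [0→1.5]: (716.7+593.0)/2 × 1.5 = 982.275
  [1.5→2]: (593.0+556.8)/2 × 0.5 = 287.45
  [2→4]: (556.8+432.5)/2 × 2 = 989.3
  [4→4.25]: (432.5+419.1)/2 × 0.25 = 106.45
  [4.25→7.25]: (419.1+286.9)/2 × 3 = 1059.0
  Sum = 3424.475 ng/mL·h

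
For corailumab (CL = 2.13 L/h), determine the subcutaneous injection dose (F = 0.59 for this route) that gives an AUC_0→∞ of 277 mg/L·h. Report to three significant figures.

Dose = CL × AUC_0→∞ / F
     = 2.13 × 277 / 0.59 = 1000.02 mg

Dose = 1000 mg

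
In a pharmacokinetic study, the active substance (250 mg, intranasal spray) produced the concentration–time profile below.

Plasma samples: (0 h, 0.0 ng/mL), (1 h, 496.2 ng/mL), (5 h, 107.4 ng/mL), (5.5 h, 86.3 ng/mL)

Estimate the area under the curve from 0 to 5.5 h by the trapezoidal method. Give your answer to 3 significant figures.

Trapezoidal AUC_0→5.5:
  [0→1]: (0.0+496.2)/2 × 1 = 248.1
  [1→5]: (496.2+107.4)/2 × 4 = 1207.2
  [5→5.5]: (107.4+86.3)/2 × 0.5 = 48.425
  Sum = 1503.725 ng/mL·h

AUC = 1500 ng/mL·h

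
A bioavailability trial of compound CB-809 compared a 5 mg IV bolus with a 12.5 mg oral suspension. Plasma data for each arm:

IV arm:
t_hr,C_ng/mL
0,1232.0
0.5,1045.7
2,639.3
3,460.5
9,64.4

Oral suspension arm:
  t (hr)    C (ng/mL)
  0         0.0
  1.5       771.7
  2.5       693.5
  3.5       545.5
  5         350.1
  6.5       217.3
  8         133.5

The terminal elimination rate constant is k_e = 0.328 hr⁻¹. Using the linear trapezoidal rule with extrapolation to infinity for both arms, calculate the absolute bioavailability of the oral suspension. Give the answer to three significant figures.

F = 0.356

Trapezoidal AUC_0→9 (IV):
  [0→0.5]: (1232.0+1045.7)/2 × 0.5 = 569.425
  [0.5→2]: (1045.7+639.3)/2 × 1.5 = 1263.75
  [2→3]: (639.3+460.5)/2 × 1 = 549.9
  [3→9]: (460.5+64.4)/2 × 6 = 1574.7
  Sum = 3957.775 ng/mL·hr
IV tail: 64.4/0.328 = 196.341; AUC_iv,0→∞ = 3957.775 + 196.341 = 4154.116 ng/mL·hr
Trapezoidal AUC_0→8 (oral suspension):
  [0→1.5]: (0.0+771.7)/2 × 1.5 = 578.775
  [1.5→2.5]: (771.7+693.5)/2 × 1 = 732.6
  [2.5→3.5]: (693.5+545.5)/2 × 1 = 619.5
  [3.5→5]: (545.5+350.1)/2 × 1.5 = 671.7
  [5→6.5]: (350.1+217.3)/2 × 1.5 = 425.55
  [6.5→8]: (217.3+133.5)/2 × 1.5 = 263.1
  Sum = 3291.225 ng/mL·hr
oral suspension tail: 133.5/0.328 = 407.012; AUC_ev,0→∞ = 3291.225 + 407.012 = 3698.237 ng/mL·hr
F = (AUC_ev/D_ev)/(AUC_iv/D_iv) = (3698.237/12.5)/(4154.116/5) = 295.85896/830.8232 = 0.3561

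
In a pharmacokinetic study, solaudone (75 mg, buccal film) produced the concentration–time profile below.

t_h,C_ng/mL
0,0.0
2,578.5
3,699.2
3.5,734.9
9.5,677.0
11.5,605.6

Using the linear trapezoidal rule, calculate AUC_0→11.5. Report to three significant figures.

AUC = 7090 ng/mL·h

Trapezoidal AUC_0→11.5:
  [0→2]: (0.0+578.5)/2 × 2 = 578.5
  [2→3]: (578.5+699.2)/2 × 1 = 638.85
  [3→3.5]: (699.2+734.9)/2 × 0.5 = 358.525
  [3.5→9.5]: (734.9+677.0)/2 × 6 = 4235.7
  [9.5→11.5]: (677.0+605.6)/2 × 2 = 1282.6
  Sum = 7094.175 ng/mL·h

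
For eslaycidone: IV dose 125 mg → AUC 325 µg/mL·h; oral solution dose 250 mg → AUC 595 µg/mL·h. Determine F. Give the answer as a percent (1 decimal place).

F = 91.5%

F = (AUC_ev / D_ev) / (AUC_iv / D_iv)
  = (595/250) / (325/125)
  = 2.38 / 2.6 = 0.9154
  = 91.54%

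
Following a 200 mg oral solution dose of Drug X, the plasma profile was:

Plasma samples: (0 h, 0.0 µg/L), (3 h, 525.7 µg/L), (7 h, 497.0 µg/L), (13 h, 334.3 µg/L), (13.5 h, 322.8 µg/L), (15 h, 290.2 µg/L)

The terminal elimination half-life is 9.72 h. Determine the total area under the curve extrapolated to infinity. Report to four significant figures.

Trapezoidal AUC_0→15:
  [0→3]: (0.0+525.7)/2 × 3 = 788.55
  [3→7]: (525.7+497.0)/2 × 4 = 2045.4
  [7→13]: (497.0+334.3)/2 × 6 = 2493.9
  [13→13.5]: (334.3+322.8)/2 × 0.5 = 164.275
  [13.5→15]: (322.8+290.2)/2 × 1.5 = 459.75
  Sum = 5951.875 µg/L·h
k_e = ln2 / t½ = 0.693147 / 9.72 = 0.0713 h^-1
Extrapolated tail: C_last / k_e = 290.2 / 0.0713 = 4070.126
AUC_0→∞ = 5951.875 + 4070.126 = 10022.001 µg/L·h

AUC = 10020 µg/L·h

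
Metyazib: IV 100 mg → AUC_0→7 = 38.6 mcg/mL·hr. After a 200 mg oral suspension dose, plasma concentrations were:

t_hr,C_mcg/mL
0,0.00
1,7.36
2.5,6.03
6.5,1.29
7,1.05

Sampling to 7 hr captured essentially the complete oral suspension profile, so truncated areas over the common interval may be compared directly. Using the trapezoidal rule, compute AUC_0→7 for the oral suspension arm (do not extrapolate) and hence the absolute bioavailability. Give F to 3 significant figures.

F = 0.375

Trapezoidal AUC_0→7 (oral suspension):
  [0→1]: (0.00+7.36)/2 × 1 = 3.68
  [1→2.5]: (7.36+6.03)/2 × 1.5 = 10.0425
  [2.5→6.5]: (6.03+1.29)/2 × 4 = 14.64
  [6.5→7]: (1.29+1.05)/2 × 0.5 = 0.585
  Sum = 28.9475 mcg/mL·hr
F = (AUC_ev/D_ev)/(AUC_iv/D_iv) = (28.9475/200)/(38.6/100) = 0.1447375/0.386 = 0.3750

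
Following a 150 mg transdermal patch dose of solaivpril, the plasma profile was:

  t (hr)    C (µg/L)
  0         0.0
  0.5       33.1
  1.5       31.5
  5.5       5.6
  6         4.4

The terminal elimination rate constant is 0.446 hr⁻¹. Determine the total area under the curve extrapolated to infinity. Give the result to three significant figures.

AUC = 127 µg/L·hr

Trapezoidal AUC_0→6:
  [0→0.5]: (0.0+33.1)/2 × 0.5 = 8.275
  [0.5→1.5]: (33.1+31.5)/2 × 1 = 32.3
  [1.5→5.5]: (31.5+5.6)/2 × 4 = 74.2
  [5.5→6]: (5.6+4.4)/2 × 0.5 = 2.5
  Sum = 117.275 µg/L·hr
Extrapolated tail: C_last / k_e = 4.4 / 0.446 = 9.865
AUC_0→∞ = 117.275 + 9.865 = 127.14 µg/L·hr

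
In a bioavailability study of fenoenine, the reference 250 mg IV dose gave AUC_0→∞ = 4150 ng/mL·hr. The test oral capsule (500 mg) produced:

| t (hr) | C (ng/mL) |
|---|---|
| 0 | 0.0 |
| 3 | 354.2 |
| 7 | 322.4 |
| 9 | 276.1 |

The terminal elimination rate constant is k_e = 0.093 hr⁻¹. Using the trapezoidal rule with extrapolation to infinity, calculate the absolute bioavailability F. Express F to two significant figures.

Trapezoidal AUC_0→9 (oral capsule):
  [0→3]: (0.0+354.2)/2 × 3 = 531.3
  [3→7]: (354.2+322.4)/2 × 4 = 1353.2
  [7→9]: (322.4+276.1)/2 × 2 = 598.5
  Sum = 2483.0 ng/mL·hr
Tail: C_last/k_e = 276.1/0.093 = 2968.817
AUC_0→∞ (oral capsule) = 2483.0 + 2968.817 = 5451.817 ng/mL·hr
F = (AUC_ev/D_ev)/(AUC_iv/D_iv) = (5451.817/500)/(4150/250) = 10.903634/16.6 = 0.6568

F = 0.66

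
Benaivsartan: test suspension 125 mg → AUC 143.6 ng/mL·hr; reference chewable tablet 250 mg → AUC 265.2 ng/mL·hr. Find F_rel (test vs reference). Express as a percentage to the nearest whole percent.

F_rel = (AUC_test/D_test) / (AUC_ref/D_ref)
      = (143.6/125) / (265.2/250)
      = 1.1488 / 1.0608 = 1.0830 = 108.30%

F_rel = 108%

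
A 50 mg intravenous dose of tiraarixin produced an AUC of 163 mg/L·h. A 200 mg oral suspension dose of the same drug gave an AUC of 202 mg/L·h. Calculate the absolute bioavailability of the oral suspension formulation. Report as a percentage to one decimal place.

F = (AUC_ev / D_ev) / (AUC_iv / D_iv)
  = (202/200) / (163/50)
  = 1.01 / 3.26 = 0.3098
  = 30.98%

F = 31.0%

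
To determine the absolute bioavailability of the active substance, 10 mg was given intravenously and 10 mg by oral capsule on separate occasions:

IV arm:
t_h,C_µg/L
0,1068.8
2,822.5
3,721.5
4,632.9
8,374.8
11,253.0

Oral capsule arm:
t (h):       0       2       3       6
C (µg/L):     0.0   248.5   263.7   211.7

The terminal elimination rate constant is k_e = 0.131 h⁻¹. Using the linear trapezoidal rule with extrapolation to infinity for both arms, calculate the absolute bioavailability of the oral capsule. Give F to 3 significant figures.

F = 0.344

Trapezoidal AUC_0→11 (IV):
  [0→2]: (1068.8+822.5)/2 × 2 = 1891.3
  [2→3]: (822.5+721.5)/2 × 1 = 772.0
  [3→4]: (721.5+632.9)/2 × 1 = 677.2
  [4→8]: (632.9+374.8)/2 × 4 = 2015.4
  [8→11]: (374.8+253.0)/2 × 3 = 941.7
  Sum = 6297.6 µg/L·h
IV tail: 253.0/0.131 = 1931.298; AUC_iv,0→∞ = 6297.6 + 1931.298 = 8228.898 µg/L·h
Trapezoidal AUC_0→6 (oral capsule):
  [0→2]: (0.0+248.5)/2 × 2 = 248.5
  [2→3]: (248.5+263.7)/2 × 1 = 256.1
  [3→6]: (263.7+211.7)/2 × 3 = 713.1
  Sum = 1217.7 µg/L·h
oral capsule tail: 211.7/0.131 = 1616.031; AUC_ev,0→∞ = 1217.7 + 1616.031 = 2833.731 µg/L·h
F = (AUC_ev/D_ev)/(AUC_iv/D_iv) = (2833.731/10)/(8228.898/10) = 283.3731/822.8898 = 0.3444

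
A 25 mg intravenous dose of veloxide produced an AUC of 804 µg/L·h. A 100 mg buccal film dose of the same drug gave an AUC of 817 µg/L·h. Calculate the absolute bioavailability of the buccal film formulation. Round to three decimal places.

F = (AUC_ev / D_ev) / (AUC_iv / D_iv)
  = (817/100) / (804/25)
  = 8.17 / 32.16 = 0.2540

F = 0.254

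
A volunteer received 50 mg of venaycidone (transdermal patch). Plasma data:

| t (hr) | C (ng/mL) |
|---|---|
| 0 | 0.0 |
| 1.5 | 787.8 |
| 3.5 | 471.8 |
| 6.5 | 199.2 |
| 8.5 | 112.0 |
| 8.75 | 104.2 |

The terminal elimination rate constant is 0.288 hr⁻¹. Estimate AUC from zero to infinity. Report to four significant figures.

Trapezoidal AUC_0→8.75:
  [0→1.5]: (0.0+787.8)/2 × 1.5 = 590.85
  [1.5→3.5]: (787.8+471.8)/2 × 2 = 1259.6
  [3.5→6.5]: (471.8+199.2)/2 × 3 = 1006.5
  [6.5→8.5]: (199.2+112.0)/2 × 2 = 311.2
  [8.5→8.75]: (112.0+104.2)/2 × 0.25 = 27.025
  Sum = 3195.175 ng/mL·hr
Extrapolated tail: C_last / k_e = 104.2 / 0.288 = 361.806
AUC_0→∞ = 3195.175 + 361.806 = 3556.981 ng/mL·hr

AUC = 3557 ng/mL·hr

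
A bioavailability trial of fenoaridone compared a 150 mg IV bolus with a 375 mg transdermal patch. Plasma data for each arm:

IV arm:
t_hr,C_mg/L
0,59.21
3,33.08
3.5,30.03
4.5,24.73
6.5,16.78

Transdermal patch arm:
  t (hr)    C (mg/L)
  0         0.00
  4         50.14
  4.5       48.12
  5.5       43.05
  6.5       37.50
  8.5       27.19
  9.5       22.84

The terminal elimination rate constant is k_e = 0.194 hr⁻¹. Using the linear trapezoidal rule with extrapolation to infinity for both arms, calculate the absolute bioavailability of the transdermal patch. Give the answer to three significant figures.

F = 0.540

Trapezoidal AUC_0→6.5 (IV):
  [0→3]: (59.21+33.08)/2 × 3 = 138.435
  [3→3.5]: (33.08+30.03)/2 × 0.5 = 15.7775
  [3.5→4.5]: (30.03+24.73)/2 × 1 = 27.38
  [4.5→6.5]: (24.73+16.78)/2 × 2 = 41.51
  Sum = 223.1025 mg/L·hr
IV tail: 16.78/0.194 = 86.495; AUC_iv,0→∞ = 223.1025 + 86.495 = 309.5975 mg/L·hr
Trapezoidal AUC_0→9.5 (transdermal patch):
  [0→4]: (0.00+50.14)/2 × 4 = 100.28
  [4→4.5]: (50.14+48.12)/2 × 0.5 = 24.565
  [4.5→5.5]: (48.12+43.05)/2 × 1 = 45.585
  [5.5→6.5]: (43.05+37.50)/2 × 1 = 40.275
  [6.5→8.5]: (37.50+27.19)/2 × 2 = 64.69
  [8.5→9.5]: (27.19+22.84)/2 × 1 = 25.015
  Sum = 300.41 mg/L·hr
transdermal patch tail: 22.84/0.194 = 117.732; AUC_ev,0→∞ = 300.41 + 117.732 = 418.142 mg/L·hr
F = (AUC_ev/D_ev)/(AUC_iv/D_iv) = (418.142/375)/(309.5975/150) = 1.11505/2.06398 = 0.5402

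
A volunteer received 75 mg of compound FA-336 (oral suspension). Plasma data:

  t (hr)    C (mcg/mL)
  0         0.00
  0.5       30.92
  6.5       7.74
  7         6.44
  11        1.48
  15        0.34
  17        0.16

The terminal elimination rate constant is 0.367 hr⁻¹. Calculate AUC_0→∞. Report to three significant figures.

AUC = 148 mcg/mL·hr

Trapezoidal AUC_0→17:
  [0→0.5]: (0.00+30.92)/2 × 0.5 = 7.73
  [0.5→6.5]: (30.92+7.74)/2 × 6 = 115.98
  [6.5→7]: (7.74+6.44)/2 × 0.5 = 3.545
  [7→11]: (6.44+1.48)/2 × 4 = 15.84
  [11→15]: (1.48+0.34)/2 × 4 = 3.64
  [15→17]: (0.34+0.16)/2 × 2 = 0.5
  Sum = 147.235 mcg/mL·hr
Extrapolated tail: C_last / k_e = 0.16 / 0.367 = 0.436
AUC_0→∞ = 147.235 + 0.436 = 147.671 mcg/mL·hr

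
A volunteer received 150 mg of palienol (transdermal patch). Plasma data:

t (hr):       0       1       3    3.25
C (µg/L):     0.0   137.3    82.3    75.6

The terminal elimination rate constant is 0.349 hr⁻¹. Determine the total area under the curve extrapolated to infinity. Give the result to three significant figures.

Trapezoidal AUC_0→3.25:
  [0→1]: (0.0+137.3)/2 × 1 = 68.65
  [1→3]: (137.3+82.3)/2 × 2 = 219.6
  [3→3.25]: (82.3+75.6)/2 × 0.25 = 19.7375
  Sum = 307.9875 µg/L·hr
Extrapolated tail: C_last / k_e = 75.6 / 0.349 = 216.619
AUC_0→∞ = 307.9875 + 216.619 = 524.6065 µg/L·hr

AUC = 525 µg/L·hr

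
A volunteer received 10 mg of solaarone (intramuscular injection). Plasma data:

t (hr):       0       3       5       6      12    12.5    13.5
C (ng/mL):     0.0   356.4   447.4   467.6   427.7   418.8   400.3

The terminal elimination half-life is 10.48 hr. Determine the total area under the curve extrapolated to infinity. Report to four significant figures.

Trapezoidal AUC_0→13.5:
  [0→3]: (0.0+356.4)/2 × 3 = 534.6
  [3→5]: (356.4+447.4)/2 × 2 = 803.8
  [5→6]: (447.4+467.6)/2 × 1 = 457.5
  [6→12]: (467.6+427.7)/2 × 6 = 2685.9
  [12→12.5]: (427.7+418.8)/2 × 0.5 = 211.625
  [12.5→13.5]: (418.8+400.3)/2 × 1 = 409.55
  Sum = 5102.975 ng/mL·hr
k_e = ln2 / t½ = 0.693147 / 10.48 = 0.0661 hr^-1
Extrapolated tail: C_last / k_e = 400.3 / 0.0661 = 6055.976
AUC_0→∞ = 5102.975 + 6055.976 = 11158.951 ng/mL·hr

AUC = 11160 ng/mL·hr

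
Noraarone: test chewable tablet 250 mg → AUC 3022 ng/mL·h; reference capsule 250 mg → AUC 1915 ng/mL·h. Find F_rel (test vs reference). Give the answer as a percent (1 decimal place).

F_rel = (AUC_test/D_test) / (AUC_ref/D_ref)
      = (3022/250) / (1915/250)
      = 12.088 / 7.66 = 1.5781 = 157.81%

F_rel = 157.8%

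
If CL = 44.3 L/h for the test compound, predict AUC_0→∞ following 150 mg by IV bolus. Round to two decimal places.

AUC = 3.39 mg/L·h

AUC_0→∞ = Dose_iv / CL
        = 150 / 44.3 = 3.386 mg/L·h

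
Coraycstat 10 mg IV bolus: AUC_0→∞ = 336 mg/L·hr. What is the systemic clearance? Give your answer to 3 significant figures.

CL = 0.0298 L/hr

CL = Dose_iv / AUC_0→∞
   = 10 / 336 = 0.0297619 L/hr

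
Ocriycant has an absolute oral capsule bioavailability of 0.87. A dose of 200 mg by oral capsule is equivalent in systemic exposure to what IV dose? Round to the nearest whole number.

Systemic exposure from an extravascular dose = F × D_ev, so the equivalent IV dose is F × D_ev.
D_iv = F × D_ev = 0.87 × 200 = 174 mg

D_iv = 174 mg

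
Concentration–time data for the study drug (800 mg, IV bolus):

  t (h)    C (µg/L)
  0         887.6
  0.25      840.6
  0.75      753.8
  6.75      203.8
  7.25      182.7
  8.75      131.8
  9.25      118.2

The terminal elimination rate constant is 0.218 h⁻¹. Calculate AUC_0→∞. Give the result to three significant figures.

AUC = 4420 µg/L·h

Trapezoidal AUC_0→9.25:
  [0→0.25]: (887.6+840.6)/2 × 0.25 = 216.025
  [0.25→0.75]: (840.6+753.8)/2 × 0.5 = 398.6
  [0.75→6.75]: (753.8+203.8)/2 × 6 = 2872.8
  [6.75→7.25]: (203.8+182.7)/2 × 0.5 = 96.625
  [7.25→8.75]: (182.7+131.8)/2 × 1.5 = 235.875
  [8.75→9.25]: (131.8+118.2)/2 × 0.5 = 62.5
  Sum = 3882.425 µg/L·h
Extrapolated tail: C_last / k_e = 118.2 / 0.218 = 542.202
AUC_0→∞ = 3882.425 + 542.202 = 4424.627 µg/L·h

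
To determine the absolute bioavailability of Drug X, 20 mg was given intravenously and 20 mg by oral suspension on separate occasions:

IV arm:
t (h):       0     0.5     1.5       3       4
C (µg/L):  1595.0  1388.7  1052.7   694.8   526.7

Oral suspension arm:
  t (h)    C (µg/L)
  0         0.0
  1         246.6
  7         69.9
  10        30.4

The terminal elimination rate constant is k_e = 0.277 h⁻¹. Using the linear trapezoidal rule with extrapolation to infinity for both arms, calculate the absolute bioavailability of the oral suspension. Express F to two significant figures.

F = 0.23

Trapezoidal AUC_0→4 (IV):
  [0→0.5]: (1595.0+1388.7)/2 × 0.5 = 745.925
  [0.5→1.5]: (1388.7+1052.7)/2 × 1 = 1220.7
  [1.5→3]: (1052.7+694.8)/2 × 1.5 = 1310.625
  [3→4]: (694.8+526.7)/2 × 1 = 610.75
  Sum = 3888.0 µg/L·h
IV tail: 526.7/0.277 = 1901.444; AUC_iv,0→∞ = 3888.0 + 1901.444 = 5789.444 µg/L·h
Trapezoidal AUC_0→10 (oral suspension):
  [0→1]: (0.0+246.6)/2 × 1 = 123.3
  [1→7]: (246.6+69.9)/2 × 6 = 949.5
  [7→10]: (69.9+30.4)/2 × 3 = 150.45
  Sum = 1223.25 µg/L·h
oral suspension tail: 30.4/0.277 = 109.747; AUC_ev,0→∞ = 1223.25 + 109.747 = 1332.997 µg/L·h
F = (AUC_ev/D_ev)/(AUC_iv/D_iv) = (1332.997/20)/(5789.444/20) = 66.64985/289.4722 = 0.2302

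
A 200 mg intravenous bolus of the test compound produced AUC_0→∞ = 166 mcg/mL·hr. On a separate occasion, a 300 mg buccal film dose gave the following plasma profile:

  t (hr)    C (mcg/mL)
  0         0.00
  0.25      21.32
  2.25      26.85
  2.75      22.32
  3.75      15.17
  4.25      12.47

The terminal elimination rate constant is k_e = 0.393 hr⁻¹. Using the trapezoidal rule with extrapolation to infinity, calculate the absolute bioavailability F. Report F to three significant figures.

Trapezoidal AUC_0→4.25 (buccal film):
  [0→0.25]: (0.00+21.32)/2 × 0.25 = 2.665
  [0.25→2.25]: (21.32+26.85)/2 × 2 = 48.17
  [2.25→2.75]: (26.85+22.32)/2 × 0.5 = 12.2925
  [2.75→3.75]: (22.32+15.17)/2 × 1 = 18.745
  [3.75→4.25]: (15.17+12.47)/2 × 0.5 = 6.91
  Sum = 88.7825 mcg/mL·hr
Tail: C_last/k_e = 12.47/0.393 = 31.730
AUC_0→∞ (buccal film) = 88.7825 + 31.730 = 120.5125 mcg/mL·hr
F = (AUC_ev/D_ev)/(AUC_iv/D_iv) = (120.5125/300)/(166/200) = 0.401708/0.83 = 0.4840

F = 0.484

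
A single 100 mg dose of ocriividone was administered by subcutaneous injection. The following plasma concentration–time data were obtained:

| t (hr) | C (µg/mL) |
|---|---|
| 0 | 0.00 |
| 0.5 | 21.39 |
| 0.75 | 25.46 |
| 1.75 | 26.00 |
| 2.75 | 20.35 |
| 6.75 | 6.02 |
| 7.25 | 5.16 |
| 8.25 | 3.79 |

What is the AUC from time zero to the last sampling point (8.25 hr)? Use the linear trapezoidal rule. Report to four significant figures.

AUC = 120.1 µg/mL·hr

Trapezoidal AUC_0→8.25:
  [0→0.5]: (0.00+21.39)/2 × 0.5 = 5.3475
  [0.5→0.75]: (21.39+25.46)/2 × 0.25 = 5.85625
  [0.75→1.75]: (25.46+26.00)/2 × 1 = 25.73
  [1.75→2.75]: (26.00+20.35)/2 × 1 = 23.175
  [2.75→6.75]: (20.35+6.02)/2 × 4 = 52.74
  [6.75→7.25]: (6.02+5.16)/2 × 0.5 = 2.795
  [7.25→8.25]: (5.16+3.79)/2 × 1 = 4.475
  Sum = 120.11875 µg/mL·hr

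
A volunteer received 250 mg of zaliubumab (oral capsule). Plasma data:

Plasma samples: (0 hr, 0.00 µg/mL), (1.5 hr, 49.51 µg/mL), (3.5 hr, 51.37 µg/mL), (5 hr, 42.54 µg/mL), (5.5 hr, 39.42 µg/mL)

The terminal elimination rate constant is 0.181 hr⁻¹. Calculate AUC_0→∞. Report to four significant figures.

Trapezoidal AUC_0→5.5:
  [0→1.5]: (0.00+49.51)/2 × 1.5 = 37.1325
  [1.5→3.5]: (49.51+51.37)/2 × 2 = 100.88
  [3.5→5]: (51.37+42.54)/2 × 1.5 = 70.4325
  [5→5.5]: (42.54+39.42)/2 × 0.5 = 20.49
  Sum = 228.935 µg/mL·hr
Extrapolated tail: C_last / k_e = 39.42 / 0.181 = 217.790
AUC_0→∞ = 228.935 + 217.790 = 446.725 µg/mL·hr

AUC = 446.7 µg/mL·hr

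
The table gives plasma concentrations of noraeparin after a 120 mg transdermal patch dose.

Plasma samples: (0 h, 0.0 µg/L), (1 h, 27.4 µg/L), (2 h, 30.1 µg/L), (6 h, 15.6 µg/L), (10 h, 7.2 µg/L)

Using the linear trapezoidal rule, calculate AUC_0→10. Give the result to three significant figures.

Trapezoidal AUC_0→10:
  [0→1]: (0.0+27.4)/2 × 1 = 13.7
  [1→2]: (27.4+30.1)/2 × 1 = 28.75
  [2→6]: (30.1+15.6)/2 × 4 = 91.4
  [6→10]: (15.6+7.2)/2 × 4 = 45.6
  Sum = 179.45 µg/L·h

AUC = 179 µg/L·h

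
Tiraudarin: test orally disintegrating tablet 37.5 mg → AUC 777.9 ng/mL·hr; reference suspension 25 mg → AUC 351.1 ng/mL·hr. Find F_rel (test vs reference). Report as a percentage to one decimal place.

F_rel = (AUC_test/D_test) / (AUC_ref/D_ref)
      = (777.9/37.5) / (351.1/25)
      = 20.744 / 14.044 = 1.4771 = 147.71%

F_rel = 147.7%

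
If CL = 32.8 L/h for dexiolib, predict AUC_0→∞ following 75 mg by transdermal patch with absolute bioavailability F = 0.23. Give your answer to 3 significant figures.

AUC = 0.526 mg/L·h

AUC_0→∞ = F × Dose / CL
        = 0.23 × 75 / 32.8 = 0.525915 mg/L·h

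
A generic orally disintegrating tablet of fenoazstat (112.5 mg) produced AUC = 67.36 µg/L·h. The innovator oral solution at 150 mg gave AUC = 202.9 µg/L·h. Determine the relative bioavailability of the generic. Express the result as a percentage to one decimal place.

F_rel = 44.3%

F_rel = (AUC_test/D_test) / (AUC_ref/D_ref)
      = (67.36/112.5) / (202.9/150)
      = 0.598756 / 1.35267 = 0.4426 = 44.26%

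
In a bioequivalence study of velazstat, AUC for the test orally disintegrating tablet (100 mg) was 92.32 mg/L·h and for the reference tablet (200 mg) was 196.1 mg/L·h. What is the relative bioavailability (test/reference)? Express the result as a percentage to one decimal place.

F_rel = (AUC_test/D_test) / (AUC_ref/D_ref)
      = (92.32/100) / (196.1/200)
      = 0.9232 / 0.9805 = 0.9416 = 94.16%

F_rel = 94.2%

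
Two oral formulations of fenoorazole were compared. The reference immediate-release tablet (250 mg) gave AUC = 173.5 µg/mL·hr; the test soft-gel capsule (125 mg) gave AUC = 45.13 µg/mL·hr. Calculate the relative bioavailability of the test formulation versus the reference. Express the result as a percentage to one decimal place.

F_rel = (AUC_test/D_test) / (AUC_ref/D_ref)
      = (45.13/125) / (173.5/250)
      = 0.36104 / 0.694 = 0.5202 = 52.02%

F_rel = 52.0%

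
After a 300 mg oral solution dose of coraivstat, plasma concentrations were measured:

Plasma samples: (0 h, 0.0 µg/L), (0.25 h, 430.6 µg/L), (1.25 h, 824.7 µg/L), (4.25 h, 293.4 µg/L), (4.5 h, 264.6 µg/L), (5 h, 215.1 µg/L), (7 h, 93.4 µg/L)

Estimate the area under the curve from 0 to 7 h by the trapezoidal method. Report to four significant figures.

Trapezoidal AUC_0→7:
  [0→0.25]: (0.0+430.6)/2 × 0.25 = 53.825
  [0.25→1.25]: (430.6+824.7)/2 × 1 = 627.65
  [1.25→4.25]: (824.7+293.4)/2 × 3 = 1677.15
  [4.25→4.5]: (293.4+264.6)/2 × 0.25 = 69.75
  [4.5→5]: (264.6+215.1)/2 × 0.5 = 119.925
  [5→7]: (215.1+93.4)/2 × 2 = 308.5
  Sum = 2856.8 µg/L·h

AUC = 2857 µg/L·h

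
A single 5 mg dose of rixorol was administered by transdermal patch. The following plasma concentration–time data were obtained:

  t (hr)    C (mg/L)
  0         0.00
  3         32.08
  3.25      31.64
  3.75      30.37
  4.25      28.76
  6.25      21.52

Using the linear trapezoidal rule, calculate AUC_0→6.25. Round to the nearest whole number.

AUC = 137 mg/L·hr

Trapezoidal AUC_0→6.25:
  [0→3]: (0.00+32.08)/2 × 3 = 48.12
  [3→3.25]: (32.08+31.64)/2 × 0.25 = 7.965
  [3.25→3.75]: (31.64+30.37)/2 × 0.5 = 15.5025
  [3.75→4.25]: (30.37+28.76)/2 × 0.5 = 14.7825
  [4.25→6.25]: (28.76+21.52)/2 × 2 = 50.28
  Sum = 136.65 mg/L·hr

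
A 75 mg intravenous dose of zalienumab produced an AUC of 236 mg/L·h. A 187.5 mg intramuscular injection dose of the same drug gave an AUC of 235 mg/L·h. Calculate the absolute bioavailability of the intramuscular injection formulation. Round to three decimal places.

F = (AUC_ev / D_ev) / (AUC_iv / D_iv)
  = (235/187.5) / (236/75)
  = 1.25333 / 3.14667 = 0.3983

F = 0.398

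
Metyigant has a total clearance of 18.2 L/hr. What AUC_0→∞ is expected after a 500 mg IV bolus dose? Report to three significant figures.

AUC = 27.5 mg/L·hr

AUC_0→∞ = Dose_iv / CL
        = 500 / 18.2 = 27.4725 mg/L·hr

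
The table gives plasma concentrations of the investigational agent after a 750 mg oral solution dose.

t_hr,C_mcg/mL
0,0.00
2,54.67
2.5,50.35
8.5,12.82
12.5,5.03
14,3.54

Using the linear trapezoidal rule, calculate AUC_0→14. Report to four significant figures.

AUC = 312.6 mcg/mL·hr

Trapezoidal AUC_0→14:
  [0→2]: (0.00+54.67)/2 × 2 = 54.67
  [2→2.5]: (54.67+50.35)/2 × 0.5 = 26.255
  [2.5→8.5]: (50.35+12.82)/2 × 6 = 189.51
  [8.5→12.5]: (12.82+5.03)/2 × 4 = 35.7
  [12.5→14]: (5.03+3.54)/2 × 1.5 = 6.4275
  Sum = 312.5625 mcg/mL·hr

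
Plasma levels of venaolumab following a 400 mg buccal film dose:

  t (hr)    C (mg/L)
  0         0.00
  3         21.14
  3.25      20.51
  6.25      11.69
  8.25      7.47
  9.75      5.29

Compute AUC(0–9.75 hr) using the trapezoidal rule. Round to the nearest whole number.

AUC = 114 mg/L·hr

Trapezoidal AUC_0→9.75:
  [0→3]: (0.00+21.14)/2 × 3 = 31.71
  [3→3.25]: (21.14+20.51)/2 × 0.25 = 5.20625
  [3.25→6.25]: (20.51+11.69)/2 × 3 = 48.3
  [6.25→8.25]: (11.69+7.47)/2 × 2 = 19.16
  [8.25→9.75]: (7.47+5.29)/2 × 1.5 = 9.57
  Sum = 113.94625 mg/L·hr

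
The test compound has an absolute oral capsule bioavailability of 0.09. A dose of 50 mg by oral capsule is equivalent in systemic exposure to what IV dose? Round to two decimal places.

D_iv = 4.50 mg

Systemic exposure from an extravascular dose = F × D_ev, so the equivalent IV dose is F × D_ev.
D_iv = F × D_ev = 0.09 × 50 = 4.5 mg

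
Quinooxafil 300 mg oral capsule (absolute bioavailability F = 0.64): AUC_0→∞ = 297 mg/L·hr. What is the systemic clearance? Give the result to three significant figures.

CL = F × Dose / AUC_0→∞
   = 0.64 × 300 / 297 = 0.646465 L/hr

CL = 0.646 L/hr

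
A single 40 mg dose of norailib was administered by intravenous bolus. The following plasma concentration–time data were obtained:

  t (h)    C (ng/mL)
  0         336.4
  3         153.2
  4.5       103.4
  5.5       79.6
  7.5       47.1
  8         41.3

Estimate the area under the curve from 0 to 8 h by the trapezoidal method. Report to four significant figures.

Trapezoidal AUC_0→8:
  [0→3]: (336.4+153.2)/2 × 3 = 734.4
  [3→4.5]: (153.2+103.4)/2 × 1.5 = 192.45
  [4.5→5.5]: (103.4+79.6)/2 × 1 = 91.5
  [5.5→7.5]: (79.6+47.1)/2 × 2 = 126.7
  [7.5→8]: (47.1+41.3)/2 × 0.5 = 22.1
  Sum = 1167.15 ng/mL·h

AUC = 1167 ng/mL·h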